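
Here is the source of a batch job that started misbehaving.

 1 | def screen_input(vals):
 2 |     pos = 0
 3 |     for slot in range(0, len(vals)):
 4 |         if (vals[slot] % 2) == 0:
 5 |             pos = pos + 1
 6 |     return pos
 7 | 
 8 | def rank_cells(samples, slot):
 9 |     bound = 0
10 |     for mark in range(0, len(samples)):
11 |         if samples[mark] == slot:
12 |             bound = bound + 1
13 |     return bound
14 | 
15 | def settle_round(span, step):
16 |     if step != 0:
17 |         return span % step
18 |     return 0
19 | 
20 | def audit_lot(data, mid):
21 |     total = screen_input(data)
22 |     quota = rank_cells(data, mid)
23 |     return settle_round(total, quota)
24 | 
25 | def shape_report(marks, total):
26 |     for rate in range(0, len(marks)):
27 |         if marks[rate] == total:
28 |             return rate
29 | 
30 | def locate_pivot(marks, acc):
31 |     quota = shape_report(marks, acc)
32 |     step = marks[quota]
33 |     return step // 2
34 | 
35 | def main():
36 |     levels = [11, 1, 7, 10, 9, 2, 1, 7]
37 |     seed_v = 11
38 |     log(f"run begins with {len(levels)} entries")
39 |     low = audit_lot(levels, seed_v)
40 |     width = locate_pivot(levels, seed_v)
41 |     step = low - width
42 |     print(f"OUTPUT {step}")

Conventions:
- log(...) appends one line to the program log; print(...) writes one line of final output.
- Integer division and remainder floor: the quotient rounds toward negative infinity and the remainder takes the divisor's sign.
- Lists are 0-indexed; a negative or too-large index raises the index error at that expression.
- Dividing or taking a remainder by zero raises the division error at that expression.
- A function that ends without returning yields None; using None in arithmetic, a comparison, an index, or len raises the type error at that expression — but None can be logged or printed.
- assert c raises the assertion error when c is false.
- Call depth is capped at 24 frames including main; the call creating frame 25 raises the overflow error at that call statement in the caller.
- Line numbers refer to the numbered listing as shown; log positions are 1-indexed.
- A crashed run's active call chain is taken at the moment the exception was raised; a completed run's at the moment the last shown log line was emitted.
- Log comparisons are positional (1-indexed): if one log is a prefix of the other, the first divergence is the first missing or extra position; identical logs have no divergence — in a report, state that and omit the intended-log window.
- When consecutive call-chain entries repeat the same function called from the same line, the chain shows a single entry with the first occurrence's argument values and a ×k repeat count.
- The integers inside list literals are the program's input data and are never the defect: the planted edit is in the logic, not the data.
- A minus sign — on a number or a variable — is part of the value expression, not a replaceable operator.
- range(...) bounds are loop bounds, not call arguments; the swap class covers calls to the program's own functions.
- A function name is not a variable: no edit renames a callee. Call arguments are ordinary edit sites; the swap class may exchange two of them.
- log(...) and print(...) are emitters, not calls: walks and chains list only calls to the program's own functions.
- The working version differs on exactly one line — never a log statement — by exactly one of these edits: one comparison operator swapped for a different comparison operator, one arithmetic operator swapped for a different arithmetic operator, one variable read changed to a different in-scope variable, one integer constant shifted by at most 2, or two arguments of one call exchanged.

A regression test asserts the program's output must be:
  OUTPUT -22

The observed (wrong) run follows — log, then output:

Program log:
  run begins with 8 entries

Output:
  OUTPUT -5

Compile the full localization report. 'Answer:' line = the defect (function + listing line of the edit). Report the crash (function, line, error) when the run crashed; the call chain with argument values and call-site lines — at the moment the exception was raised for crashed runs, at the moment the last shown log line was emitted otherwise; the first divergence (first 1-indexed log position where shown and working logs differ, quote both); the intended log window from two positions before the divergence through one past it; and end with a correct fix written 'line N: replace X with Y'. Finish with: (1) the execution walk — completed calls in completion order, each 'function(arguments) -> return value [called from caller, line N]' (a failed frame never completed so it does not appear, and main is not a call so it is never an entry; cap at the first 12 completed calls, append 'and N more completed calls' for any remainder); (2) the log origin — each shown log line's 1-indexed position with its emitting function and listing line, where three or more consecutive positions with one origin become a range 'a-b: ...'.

Answer: the defect is in locate_pivot at line 33.
Core observation: No log line changed; the fault shows up purely in the output.
Call chain: main.
First divergence: none — the logs agree in full.
Execution walk:
  screen_input([11, 1, 7, 10, 9, 2, 1, 7]) -> 2  [called from audit_lot, line 21]
  rank_cells([11, 1, 7, 10, 9, 2, 1, 7], 11) -> 1  [called from audit_lot, line 22]
  settle_round(2, 1) -> 0  [called from audit_lot, line 23]
  audit_lot([11, 1, 7, 10, 9, 2, 1, 7], 11) -> 0  [called from main, line 39]
  shape_report([11, 1, 7, 10, 9, 2, 1, 7], 11) -> 0  [called from locate_pivot, line 31]
  locate_pivot([11, 1, 7, 10, 9, 2, 1, 7], 11) -> 5  [called from main, line 40]
Log line origins:
  1: logged in main at line 38
A correct fix: line 33: replace `//` with `*`.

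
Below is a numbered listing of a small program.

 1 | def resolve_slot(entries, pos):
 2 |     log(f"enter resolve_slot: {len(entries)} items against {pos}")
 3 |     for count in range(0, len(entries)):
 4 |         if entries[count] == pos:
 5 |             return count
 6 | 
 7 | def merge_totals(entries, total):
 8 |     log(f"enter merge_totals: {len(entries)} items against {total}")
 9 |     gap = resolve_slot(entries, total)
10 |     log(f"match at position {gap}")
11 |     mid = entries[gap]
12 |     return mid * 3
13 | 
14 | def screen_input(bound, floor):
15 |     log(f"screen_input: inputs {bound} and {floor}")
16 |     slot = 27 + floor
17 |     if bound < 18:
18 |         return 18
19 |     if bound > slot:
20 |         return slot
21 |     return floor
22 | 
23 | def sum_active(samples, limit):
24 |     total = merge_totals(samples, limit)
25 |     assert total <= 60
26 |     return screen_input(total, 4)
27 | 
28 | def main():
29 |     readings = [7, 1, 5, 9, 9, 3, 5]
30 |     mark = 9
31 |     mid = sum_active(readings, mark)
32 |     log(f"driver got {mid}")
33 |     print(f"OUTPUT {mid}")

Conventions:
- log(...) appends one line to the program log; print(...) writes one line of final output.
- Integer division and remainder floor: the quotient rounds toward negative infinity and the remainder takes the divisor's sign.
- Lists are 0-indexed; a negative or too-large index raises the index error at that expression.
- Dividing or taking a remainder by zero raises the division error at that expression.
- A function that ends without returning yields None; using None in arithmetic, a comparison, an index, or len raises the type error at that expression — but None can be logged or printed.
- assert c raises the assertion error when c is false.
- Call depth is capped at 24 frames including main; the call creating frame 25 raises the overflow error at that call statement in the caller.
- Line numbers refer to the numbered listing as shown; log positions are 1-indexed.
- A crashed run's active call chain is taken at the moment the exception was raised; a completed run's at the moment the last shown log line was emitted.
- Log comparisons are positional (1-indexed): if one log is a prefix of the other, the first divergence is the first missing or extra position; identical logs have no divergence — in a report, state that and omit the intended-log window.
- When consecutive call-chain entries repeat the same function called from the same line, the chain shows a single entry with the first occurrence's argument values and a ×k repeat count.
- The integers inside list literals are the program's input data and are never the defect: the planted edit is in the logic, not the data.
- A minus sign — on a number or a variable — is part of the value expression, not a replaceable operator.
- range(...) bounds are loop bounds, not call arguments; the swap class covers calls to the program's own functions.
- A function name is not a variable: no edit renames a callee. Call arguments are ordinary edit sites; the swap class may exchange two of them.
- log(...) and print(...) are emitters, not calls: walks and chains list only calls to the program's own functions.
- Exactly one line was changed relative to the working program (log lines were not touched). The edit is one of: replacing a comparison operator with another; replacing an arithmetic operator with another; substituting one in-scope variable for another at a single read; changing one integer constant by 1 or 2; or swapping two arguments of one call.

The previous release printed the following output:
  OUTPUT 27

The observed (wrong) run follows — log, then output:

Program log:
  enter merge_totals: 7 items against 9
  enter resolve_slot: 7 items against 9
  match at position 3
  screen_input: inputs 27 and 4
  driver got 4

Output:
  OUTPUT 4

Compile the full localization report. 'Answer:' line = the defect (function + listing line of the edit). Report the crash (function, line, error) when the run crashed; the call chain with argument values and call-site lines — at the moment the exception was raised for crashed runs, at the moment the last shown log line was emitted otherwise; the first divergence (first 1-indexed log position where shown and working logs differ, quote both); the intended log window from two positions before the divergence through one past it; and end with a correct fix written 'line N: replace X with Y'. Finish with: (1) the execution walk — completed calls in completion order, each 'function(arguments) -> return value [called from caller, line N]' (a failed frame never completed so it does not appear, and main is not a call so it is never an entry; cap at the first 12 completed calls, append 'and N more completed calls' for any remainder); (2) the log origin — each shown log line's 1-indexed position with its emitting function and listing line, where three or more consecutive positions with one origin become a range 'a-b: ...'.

Answer: the defect is in screen_input at line 21.
Key observation: Position 5 is the first bad log line: 'driver got 4' should read 'driver got 27'.
Call chain: main.
First divergence: at position 5 the run shows 'driver got 4' where the working version logs 'driver got 27'.
Intended log window:
  3: match at position 3
  4: screen_input: inputs 27 and 4
  5: driver got 27
Execution walk:
  resolve_slot([7, 1, 5, 9, 9, 3, 5], 9) -> 3  [called from merge_totals, line 9]
  merge_totals([7, 1, 5, 9, 9, 3, 5], 9) -> 27  [called from sum_active, line 24]
  screen_input(27, 4) -> 4  [called from sum_active, line 26]
  sum_active([7, 1, 5, 9, 9, 3, 5], 9) -> 4  [called from main, line 31]
Log line origins:
  1: logged in merge_totals at line 8
  2: logged in resolve_slot at line 2
  3: logged in merge_totals at line 10
  4: logged in screen_input at line 15
  5: logged in main at line 32
A correct fix: line 21: replace `floor` with `bound`.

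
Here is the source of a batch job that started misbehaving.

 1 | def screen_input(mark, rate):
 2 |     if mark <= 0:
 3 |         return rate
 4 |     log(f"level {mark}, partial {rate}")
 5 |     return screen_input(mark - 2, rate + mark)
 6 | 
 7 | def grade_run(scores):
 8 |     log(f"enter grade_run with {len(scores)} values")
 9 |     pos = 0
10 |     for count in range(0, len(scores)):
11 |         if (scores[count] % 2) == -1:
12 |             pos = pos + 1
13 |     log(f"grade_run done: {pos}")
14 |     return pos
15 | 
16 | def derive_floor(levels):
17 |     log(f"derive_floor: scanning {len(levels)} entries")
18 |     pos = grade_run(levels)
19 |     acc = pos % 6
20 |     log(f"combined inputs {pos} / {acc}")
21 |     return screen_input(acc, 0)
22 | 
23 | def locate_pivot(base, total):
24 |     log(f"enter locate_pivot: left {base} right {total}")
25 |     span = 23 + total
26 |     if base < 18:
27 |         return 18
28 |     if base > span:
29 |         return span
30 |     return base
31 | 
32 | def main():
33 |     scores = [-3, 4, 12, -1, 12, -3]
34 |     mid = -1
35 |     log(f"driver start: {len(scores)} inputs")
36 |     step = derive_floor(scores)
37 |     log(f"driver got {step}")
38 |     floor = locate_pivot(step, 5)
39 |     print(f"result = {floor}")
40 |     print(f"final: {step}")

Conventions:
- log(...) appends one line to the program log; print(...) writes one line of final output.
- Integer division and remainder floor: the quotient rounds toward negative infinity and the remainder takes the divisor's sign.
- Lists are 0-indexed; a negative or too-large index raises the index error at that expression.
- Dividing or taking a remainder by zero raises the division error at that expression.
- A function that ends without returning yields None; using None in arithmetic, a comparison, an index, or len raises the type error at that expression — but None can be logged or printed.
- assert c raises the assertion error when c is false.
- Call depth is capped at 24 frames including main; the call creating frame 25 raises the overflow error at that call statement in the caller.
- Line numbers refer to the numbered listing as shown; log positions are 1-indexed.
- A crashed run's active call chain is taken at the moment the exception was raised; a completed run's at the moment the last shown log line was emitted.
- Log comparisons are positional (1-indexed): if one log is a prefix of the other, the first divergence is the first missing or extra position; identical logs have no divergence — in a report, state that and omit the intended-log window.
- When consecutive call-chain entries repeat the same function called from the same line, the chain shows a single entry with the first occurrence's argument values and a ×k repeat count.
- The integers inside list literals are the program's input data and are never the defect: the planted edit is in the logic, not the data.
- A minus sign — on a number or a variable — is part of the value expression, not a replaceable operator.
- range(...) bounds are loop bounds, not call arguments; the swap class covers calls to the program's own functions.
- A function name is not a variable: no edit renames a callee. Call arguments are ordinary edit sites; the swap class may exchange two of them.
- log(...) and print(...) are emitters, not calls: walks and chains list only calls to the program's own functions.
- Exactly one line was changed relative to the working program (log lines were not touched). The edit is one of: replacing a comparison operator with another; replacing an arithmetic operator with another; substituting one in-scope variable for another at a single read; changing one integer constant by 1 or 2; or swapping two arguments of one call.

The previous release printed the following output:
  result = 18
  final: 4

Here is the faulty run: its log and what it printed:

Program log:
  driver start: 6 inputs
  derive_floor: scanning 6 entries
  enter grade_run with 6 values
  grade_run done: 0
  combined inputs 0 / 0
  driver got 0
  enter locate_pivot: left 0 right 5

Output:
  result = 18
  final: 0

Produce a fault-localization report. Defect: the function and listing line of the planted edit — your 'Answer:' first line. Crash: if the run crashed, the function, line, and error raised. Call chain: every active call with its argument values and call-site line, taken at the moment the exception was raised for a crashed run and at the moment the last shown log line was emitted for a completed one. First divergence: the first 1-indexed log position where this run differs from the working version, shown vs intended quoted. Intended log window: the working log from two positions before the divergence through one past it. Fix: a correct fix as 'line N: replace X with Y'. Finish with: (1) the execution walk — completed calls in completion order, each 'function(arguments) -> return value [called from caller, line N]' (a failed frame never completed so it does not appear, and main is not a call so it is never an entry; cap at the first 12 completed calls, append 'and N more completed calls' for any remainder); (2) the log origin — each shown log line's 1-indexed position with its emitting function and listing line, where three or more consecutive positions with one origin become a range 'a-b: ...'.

Answer: the defect is in grade_run at line 11.
Key fact: The log first diverges at position 4: the faulty run prints 'grade_run done: 0' where the working version prints 'grade_run done: 3'.
Call chain: main -> locate_pivot(0, 5) (called at line 38).
First divergence: at position 4 the run shows 'grade_run done: 0' where the working version logs 'grade_run done: 3'.
Intended log window:
  2: derive_floor: scanning 6 entries
  3: enter grade_run with 6 values
  4: grade_run done: 3
  5: combined inputs 3 / 3
Execution walk:
  grade_run([-3, 4, 12, -1, 12, -3]) -> 0  [called from derive_floor, line 18]
  screen_input(0, 0) -> 0  [called from derive_floor, line 21]
  derive_floor([-3, 4, 12, -1, 12, -3]) -> 0  [called from main, line 36]
  locate_pivot(0, 5) -> 18  [called from main, line 38]
Log origin:
  1: logged in main at line 35
  2: logged in derive_floor at line 17
  3: logged in grade_run at line 8
  4: logged in grade_run at line 13
  5: logged in derive_floor at line 20
  6: logged in main at line 37
  7: logged in locate_pivot at line 24
A correct fix: line 11: replace `-1` with `0`.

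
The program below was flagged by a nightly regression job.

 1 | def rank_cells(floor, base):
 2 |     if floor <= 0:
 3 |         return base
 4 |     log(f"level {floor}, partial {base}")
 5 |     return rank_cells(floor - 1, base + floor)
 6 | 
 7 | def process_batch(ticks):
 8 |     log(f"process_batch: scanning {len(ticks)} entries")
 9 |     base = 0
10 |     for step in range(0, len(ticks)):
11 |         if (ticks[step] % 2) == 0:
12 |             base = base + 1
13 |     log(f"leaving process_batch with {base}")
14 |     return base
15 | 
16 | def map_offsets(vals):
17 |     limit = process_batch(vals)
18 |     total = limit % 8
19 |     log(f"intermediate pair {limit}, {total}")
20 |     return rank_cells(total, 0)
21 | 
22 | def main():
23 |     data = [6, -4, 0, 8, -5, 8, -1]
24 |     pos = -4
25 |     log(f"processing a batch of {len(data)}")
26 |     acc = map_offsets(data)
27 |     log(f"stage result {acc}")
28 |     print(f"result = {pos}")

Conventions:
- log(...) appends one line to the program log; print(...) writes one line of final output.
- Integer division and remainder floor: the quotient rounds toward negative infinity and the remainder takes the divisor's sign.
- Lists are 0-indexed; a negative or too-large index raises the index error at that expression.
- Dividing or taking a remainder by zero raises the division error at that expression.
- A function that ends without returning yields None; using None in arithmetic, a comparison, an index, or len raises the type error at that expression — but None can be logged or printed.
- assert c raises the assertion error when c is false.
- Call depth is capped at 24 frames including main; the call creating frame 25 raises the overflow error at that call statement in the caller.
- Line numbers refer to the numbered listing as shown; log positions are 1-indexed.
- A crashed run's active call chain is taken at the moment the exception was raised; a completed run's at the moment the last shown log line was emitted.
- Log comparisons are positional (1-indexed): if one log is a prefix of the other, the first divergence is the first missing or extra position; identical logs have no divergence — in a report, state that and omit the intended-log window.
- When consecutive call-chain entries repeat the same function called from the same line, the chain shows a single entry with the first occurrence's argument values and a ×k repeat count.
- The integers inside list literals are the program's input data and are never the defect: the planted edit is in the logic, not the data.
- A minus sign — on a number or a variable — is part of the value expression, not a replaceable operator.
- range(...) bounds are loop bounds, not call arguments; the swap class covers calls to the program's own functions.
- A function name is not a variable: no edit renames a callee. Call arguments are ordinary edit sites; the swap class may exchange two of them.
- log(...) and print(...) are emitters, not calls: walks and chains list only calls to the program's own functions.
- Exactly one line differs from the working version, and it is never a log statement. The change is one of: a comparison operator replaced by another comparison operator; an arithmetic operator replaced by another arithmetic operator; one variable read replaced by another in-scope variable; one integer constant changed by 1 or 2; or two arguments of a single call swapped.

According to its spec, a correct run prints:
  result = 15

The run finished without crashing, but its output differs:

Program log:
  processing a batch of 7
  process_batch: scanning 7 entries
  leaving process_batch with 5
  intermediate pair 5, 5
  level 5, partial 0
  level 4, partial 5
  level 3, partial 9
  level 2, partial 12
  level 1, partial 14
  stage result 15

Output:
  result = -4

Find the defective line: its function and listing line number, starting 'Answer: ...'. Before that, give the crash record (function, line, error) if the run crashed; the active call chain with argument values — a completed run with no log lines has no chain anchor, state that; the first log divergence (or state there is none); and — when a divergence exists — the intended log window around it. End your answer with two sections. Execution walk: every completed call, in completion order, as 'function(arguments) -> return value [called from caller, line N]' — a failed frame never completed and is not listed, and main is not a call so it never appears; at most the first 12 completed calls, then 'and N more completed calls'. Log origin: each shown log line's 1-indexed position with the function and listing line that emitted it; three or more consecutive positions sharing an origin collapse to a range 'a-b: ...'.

Answer: the defect is in main at line 28.
The tell: Every logged value matches the working version; the printed result is what differs.
Call chain: main.
First divergence: none (the log streams are identical).
Execution walk:
  process_batch([6, -4, 0, 8, -5, 8, -1]) -> 5  [called from map_offsets, line 17]
  rank_cells(0, 15) -> 15  [called from rank_cells, line 5]
  rank_cells(1, 14) -> 15  [called from rank_cells, line 5]
  rank_cells(2, 12) -> 15  [called from rank_cells, line 5]
  rank_cells(3, 9) -> 15  [called from rank_cells, line 5]
  rank_cells(4, 5) -> 15  [called from rank_cells, line 5]
  rank_cells(5, 0) -> 15  [called from map_offsets, line 20]
  map_offsets([6, -4, 0, 8, -5, 8, -1]) -> 15  [called from main, line 26]
Origin of each log line:
  1: logged in main at line 25
  2: logged in process_batch at line 8
  3: logged in process_batch at line 13
  4: logged in map_offsets at line 19
  5-9: logged in rank_cells at line 4
  10: logged in main at line 27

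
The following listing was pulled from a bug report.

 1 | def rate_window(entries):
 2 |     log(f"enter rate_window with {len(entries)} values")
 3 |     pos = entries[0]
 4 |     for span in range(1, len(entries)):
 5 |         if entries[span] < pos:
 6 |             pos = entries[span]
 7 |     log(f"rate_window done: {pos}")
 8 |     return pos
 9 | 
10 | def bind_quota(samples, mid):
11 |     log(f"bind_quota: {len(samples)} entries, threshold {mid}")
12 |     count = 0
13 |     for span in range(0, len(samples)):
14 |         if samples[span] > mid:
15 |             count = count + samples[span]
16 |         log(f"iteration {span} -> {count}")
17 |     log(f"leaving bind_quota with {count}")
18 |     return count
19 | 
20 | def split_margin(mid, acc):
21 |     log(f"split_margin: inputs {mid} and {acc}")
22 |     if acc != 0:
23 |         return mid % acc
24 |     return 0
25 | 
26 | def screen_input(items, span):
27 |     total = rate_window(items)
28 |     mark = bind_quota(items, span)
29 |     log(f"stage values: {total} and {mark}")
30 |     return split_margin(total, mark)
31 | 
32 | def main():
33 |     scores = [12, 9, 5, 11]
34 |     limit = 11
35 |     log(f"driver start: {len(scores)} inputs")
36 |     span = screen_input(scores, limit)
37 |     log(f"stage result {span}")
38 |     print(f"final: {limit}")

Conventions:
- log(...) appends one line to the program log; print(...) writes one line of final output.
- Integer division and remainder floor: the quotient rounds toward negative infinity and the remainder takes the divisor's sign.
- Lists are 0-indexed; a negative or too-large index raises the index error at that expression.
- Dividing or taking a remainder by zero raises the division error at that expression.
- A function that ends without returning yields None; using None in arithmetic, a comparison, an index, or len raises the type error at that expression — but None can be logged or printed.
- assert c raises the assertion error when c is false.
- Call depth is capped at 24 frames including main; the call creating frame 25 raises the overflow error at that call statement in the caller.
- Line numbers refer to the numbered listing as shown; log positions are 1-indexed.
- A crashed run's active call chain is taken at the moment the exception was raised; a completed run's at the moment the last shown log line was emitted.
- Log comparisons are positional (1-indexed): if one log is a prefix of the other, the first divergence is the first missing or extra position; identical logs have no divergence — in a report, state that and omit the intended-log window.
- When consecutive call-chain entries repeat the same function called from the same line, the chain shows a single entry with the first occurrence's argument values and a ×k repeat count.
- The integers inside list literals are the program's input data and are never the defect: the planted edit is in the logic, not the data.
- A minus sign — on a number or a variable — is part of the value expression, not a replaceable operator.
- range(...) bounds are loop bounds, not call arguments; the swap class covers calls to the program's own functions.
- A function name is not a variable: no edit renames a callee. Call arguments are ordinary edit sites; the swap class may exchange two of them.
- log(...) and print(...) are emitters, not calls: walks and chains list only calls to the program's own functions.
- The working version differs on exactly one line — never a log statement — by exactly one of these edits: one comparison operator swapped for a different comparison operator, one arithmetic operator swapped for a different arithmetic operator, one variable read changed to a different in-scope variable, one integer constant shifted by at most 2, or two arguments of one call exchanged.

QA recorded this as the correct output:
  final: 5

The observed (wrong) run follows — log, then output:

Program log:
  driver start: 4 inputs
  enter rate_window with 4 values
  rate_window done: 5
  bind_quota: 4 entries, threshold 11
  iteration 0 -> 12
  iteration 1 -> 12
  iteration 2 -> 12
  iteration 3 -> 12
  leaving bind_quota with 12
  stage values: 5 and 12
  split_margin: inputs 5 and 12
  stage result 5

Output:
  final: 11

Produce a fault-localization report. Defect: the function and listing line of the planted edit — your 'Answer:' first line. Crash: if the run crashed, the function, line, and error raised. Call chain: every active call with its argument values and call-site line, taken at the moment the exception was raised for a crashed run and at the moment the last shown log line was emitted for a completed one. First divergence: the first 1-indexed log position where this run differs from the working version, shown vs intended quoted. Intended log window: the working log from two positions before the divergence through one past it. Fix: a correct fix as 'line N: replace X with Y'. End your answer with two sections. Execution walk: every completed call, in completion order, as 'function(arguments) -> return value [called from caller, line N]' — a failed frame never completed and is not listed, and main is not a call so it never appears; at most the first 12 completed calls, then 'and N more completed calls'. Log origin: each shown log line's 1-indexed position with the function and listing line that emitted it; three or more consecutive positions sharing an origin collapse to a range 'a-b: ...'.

Answer: the defect is in main at line 38.
The tell: No log line changed; the fault shows up purely in the output.
Call chain: main.
First divergence: none; the two logs match at every position.
Execution walk:
  rate_window([12, 9, 5, 11]) -> 5  [called from screen_input, line 27]
  bind_quota([12, 9, 5, 11], 11) -> 12  [called from screen_input, line 28]
  split_margin(5, 12) -> 5  [called from screen_input, line 30]
  screen_input([12, 9, 5, 11], 11) -> 5  [called from main, line 36]
Log line origins:
  1: from main, line 35
  2: from rate_window, line 2
  3: from rate_window, line 7
  4: from bind_quota, line 11
  5-8: from bind_quota, line 16
  9: from bind_quota, line 17
  10: from screen_input, line 29
  11: from split_margin, line 21
  12: from main, line 37
A correct fix: line 38: replace `limit` with `span`.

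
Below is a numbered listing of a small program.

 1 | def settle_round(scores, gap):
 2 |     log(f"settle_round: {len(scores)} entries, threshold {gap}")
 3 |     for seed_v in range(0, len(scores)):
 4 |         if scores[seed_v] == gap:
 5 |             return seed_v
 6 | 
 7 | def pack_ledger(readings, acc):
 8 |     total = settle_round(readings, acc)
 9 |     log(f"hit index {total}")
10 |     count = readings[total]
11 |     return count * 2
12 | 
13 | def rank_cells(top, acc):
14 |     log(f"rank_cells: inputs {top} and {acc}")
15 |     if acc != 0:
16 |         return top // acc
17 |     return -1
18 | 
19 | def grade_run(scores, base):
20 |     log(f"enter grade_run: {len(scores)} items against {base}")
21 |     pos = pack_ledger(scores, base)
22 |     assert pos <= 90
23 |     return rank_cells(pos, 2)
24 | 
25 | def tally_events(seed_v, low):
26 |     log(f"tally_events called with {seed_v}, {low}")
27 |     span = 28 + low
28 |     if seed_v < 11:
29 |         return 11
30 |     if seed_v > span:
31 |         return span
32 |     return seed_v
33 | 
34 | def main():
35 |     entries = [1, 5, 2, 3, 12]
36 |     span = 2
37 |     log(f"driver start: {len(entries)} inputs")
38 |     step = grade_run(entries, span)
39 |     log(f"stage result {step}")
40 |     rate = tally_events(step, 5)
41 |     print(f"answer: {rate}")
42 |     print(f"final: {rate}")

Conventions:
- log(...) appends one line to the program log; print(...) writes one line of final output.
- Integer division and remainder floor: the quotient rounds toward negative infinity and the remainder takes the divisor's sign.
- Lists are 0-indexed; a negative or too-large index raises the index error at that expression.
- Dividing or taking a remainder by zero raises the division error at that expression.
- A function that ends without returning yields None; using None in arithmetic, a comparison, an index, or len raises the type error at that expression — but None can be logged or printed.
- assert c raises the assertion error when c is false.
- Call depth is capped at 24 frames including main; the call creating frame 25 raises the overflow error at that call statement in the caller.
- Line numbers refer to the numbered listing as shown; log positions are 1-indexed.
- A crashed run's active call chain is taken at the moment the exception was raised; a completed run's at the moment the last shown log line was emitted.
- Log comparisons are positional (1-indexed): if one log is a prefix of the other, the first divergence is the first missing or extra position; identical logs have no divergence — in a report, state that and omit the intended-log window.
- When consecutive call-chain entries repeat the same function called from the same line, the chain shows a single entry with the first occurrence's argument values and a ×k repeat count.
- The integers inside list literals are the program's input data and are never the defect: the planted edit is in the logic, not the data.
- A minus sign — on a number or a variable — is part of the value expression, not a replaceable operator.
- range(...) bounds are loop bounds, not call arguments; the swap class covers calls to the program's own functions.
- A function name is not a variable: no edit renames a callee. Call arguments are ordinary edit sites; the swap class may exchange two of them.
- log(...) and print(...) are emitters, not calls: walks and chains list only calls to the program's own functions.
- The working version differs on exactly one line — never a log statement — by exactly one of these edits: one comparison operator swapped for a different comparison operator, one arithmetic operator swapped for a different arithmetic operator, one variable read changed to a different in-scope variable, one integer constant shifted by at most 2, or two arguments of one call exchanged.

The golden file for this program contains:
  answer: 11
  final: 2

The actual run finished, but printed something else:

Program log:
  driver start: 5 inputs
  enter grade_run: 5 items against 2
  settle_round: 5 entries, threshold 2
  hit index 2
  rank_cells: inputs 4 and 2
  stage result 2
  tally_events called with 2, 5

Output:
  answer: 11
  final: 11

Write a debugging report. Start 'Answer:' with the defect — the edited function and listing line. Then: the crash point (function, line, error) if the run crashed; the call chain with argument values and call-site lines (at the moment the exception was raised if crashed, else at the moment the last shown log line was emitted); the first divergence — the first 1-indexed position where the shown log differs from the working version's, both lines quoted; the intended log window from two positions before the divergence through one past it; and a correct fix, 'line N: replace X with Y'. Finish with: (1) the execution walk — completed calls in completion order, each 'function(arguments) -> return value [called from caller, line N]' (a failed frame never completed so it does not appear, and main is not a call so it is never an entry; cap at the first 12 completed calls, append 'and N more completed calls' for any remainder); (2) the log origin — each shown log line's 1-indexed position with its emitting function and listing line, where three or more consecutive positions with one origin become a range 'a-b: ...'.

Answer: the defect is in main at line 42.
Key observation: No log line changed; the fault shows up purely in the output.
Call chain: main -> tally_events(2, 5) (called at line 40).
First divergence: none; the two logs match at every position.
Execution walk:
  settle_round([1, 5, 2, 3, 12], 2) -> 2  [called from pack_ledger, line 8]
  pack_ledger([1, 5, 2, 3, 12], 2) -> 4  [called from grade_run, line 21]
  rank_cells(4, 2) -> 2  [called from grade_run, line 23]
  grade_run([1, 5, 2, 3, 12], 2) -> 2  [called from main, line 38]
  tally_events(2, 5) -> 11  [called from main, line 40]
Log line origins:
  1 — main, line 37
  2 — grade_run, line 20
  3 — settle_round, line 2
  4 — pack_ledger, line 9
  5 — rank_cells, line 14
  6 — main, line 39
  7 — tally_events, line 26
A correct fix: line 42: replace `rate` with `step`.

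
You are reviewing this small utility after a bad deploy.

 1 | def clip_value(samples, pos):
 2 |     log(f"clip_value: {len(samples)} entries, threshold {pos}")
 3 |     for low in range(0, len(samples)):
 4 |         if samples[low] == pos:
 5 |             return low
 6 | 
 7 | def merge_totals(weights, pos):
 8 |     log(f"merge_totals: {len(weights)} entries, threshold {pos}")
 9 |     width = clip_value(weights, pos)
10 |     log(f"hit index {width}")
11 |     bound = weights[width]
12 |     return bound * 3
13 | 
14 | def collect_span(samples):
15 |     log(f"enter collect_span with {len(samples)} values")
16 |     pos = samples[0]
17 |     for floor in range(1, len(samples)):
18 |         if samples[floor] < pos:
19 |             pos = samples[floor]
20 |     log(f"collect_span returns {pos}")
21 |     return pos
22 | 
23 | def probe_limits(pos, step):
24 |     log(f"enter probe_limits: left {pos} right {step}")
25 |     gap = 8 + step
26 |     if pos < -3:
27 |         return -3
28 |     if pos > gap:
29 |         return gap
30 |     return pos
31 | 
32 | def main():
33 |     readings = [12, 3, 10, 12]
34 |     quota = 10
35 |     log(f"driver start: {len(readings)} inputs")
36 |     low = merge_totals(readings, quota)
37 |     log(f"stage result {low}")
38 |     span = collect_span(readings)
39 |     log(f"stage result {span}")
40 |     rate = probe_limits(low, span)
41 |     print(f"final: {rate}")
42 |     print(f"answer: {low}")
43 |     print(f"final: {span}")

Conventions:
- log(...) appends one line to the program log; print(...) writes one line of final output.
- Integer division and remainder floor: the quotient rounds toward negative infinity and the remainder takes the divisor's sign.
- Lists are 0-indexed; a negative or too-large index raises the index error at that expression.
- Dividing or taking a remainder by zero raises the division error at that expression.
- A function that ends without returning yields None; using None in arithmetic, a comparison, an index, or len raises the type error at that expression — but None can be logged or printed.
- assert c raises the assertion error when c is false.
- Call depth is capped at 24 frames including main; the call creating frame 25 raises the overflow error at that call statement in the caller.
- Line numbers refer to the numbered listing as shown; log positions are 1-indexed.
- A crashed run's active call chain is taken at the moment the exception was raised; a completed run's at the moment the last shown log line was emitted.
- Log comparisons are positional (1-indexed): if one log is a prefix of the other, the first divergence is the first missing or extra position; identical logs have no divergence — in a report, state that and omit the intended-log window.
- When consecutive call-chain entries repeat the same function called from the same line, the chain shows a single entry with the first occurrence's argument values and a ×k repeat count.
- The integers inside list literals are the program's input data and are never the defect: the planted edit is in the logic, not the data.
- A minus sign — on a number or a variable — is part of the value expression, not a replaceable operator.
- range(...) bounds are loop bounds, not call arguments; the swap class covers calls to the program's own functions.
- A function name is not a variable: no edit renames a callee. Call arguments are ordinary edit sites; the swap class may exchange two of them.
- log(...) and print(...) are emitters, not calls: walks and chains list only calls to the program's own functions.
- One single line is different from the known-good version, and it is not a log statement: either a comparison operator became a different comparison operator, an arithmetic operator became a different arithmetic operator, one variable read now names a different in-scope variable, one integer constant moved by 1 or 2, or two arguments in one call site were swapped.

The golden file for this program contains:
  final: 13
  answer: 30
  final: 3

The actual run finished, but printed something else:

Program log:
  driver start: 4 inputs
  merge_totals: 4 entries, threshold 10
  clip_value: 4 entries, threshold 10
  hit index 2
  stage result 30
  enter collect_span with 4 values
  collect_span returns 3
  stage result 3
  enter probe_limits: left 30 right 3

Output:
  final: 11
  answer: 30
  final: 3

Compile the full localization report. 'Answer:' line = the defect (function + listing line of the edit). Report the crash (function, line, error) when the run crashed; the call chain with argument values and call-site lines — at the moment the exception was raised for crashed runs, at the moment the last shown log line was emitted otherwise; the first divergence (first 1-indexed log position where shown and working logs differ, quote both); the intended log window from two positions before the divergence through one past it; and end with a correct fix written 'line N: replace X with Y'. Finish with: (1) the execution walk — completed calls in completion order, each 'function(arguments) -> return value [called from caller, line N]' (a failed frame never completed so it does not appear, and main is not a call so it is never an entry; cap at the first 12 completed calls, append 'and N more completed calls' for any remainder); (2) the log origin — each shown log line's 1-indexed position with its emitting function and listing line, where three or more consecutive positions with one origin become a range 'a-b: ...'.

Answer: the defect is in probe_limits at line 25.
The tell: Log streams are identical — the defect surfaces only in the printed output.
Call chain: main -> probe_limits(30, 3) (called at line 40).
First divergence: none — the logs agree in full.
Execution walk:
  clip_value([12, 3, 10, 12], 10) -> 2  [called from merge_totals, line 9]
  merge_totals([12, 3, 10, 12], 10) -> 30  [called from main, line 36]
  collect_span([12, 3, 10, 12]) -> 3  [called from main, line 38]
  probe_limits(30, 3) -> 11  [called from main, line 40]
Log line origins:
  1: from main, line 35
  2: from merge_totals, line 8
  3: from clip_value, line 2
  4: from merge_totals, line 10
  5: from main, line 37
  6: from collect_span, line 15
  7: from collect_span, line 20
  8: from main, line 39
  9: from probe_limits, line 24
A correct fix: line 25: replace `8` with `10`.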